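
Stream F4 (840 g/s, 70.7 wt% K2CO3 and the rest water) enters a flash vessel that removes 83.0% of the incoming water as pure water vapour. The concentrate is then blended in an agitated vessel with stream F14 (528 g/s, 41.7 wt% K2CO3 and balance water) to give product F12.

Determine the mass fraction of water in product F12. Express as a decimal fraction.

Vapour removed = 0.830×0.293×840 = 204.28 g/s; concentrate = 635.72 g/s.
water reaching the mixer = 41.84 (from concentrate) + 528×0.583 = 349.66 g/s.
Product flow = 635.72 + 528 = 1163.7 g/s; water fraction = 0.3005.

0.3005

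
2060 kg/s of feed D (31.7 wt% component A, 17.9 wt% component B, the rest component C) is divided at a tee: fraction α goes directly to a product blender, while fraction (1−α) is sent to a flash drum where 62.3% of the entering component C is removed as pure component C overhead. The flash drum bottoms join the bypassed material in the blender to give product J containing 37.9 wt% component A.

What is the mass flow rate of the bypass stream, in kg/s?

986.7 kg/s

All 2060×0.317 = 653.02 kg/s of component A reaches J, so J = 653.02/0.379 = 1723 kg/s and vapour = 336.99 kg/s.
The evaporator receives (1−α)·2060 of feed at 0.504 component C and removes 0.623 of that component C:
0.623×0.504×(1−α)×2060 = 336.99
(1−α) = 336.99/646.82 = 0.5210;  α = 0.4790.
Bypass flow = 0.4790×2060 = 986.75 kg/s.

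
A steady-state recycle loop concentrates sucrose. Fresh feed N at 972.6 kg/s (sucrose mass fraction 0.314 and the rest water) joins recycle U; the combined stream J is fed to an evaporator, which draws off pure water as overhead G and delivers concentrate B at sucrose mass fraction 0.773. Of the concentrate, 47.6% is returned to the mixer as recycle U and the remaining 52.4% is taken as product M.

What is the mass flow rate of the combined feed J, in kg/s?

Overall sucrose balance (none leaves overhead): sucrose in fresh feed = sucrose in product, i.e. 972.6×0.314 = (1−0.476)·B·0.773.
B = 305.4/(0.773×0.524) = 753.97 kg/s.
Recycle U = 0.476×753.97 = 358.89 kg/s.
Combined feed J = 972.6 + 358.89 = 1331.5 kg/s.

1331 kg/s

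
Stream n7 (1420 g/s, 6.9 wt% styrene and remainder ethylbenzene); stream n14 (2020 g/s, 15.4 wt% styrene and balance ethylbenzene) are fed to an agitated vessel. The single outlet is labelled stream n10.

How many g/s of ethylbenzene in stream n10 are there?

3031 g/s

ethylbenzene out = ethylbenzene in = 1420×0.931 + 2020×0.846 = 3030.9 g/s.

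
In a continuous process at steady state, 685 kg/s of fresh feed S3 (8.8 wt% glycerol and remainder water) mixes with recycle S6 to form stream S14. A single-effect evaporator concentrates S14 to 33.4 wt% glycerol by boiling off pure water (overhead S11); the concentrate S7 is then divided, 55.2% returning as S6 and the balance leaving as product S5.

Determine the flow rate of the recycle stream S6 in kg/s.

222.4 kg/s

Overall glycerol balance (none leaves overhead): glycerol in fresh feed = glycerol in product, i.e. 685×0.088 = (1−0.552)·S7·0.334.
S7 = 60.28/(0.334×0.448) = 402.86 kg/s.
Recycle S6 = 0.552×402.86 = 222.38 kg/s.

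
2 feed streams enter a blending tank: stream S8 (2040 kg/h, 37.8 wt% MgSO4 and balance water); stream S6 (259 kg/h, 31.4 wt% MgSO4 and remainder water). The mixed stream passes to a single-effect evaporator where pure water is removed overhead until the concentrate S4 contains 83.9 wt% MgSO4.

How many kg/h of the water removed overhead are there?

1283 kg/h

MgSO4 entering = 2040×0.378 + 259×0.314 = 852.45 kg/h.
All MgSO4 reports to S4, so S4 = 852.45/0.839 = 1016 kg/h.
Total feed = 2299 kg/h; overhead = 2299 − 1016 = 1283 kg/h.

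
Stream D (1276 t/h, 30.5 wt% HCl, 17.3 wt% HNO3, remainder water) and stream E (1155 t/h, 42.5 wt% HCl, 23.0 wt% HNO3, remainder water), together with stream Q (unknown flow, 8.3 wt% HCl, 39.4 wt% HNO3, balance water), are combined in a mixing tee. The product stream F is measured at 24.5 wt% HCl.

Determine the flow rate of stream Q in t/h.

1756 t/h

Let Q be the unknown flow. Total out = 2431 + Q.
HCl balance: 880.06 + 0.083·Q = 0.245·(2431 + Q)
(0.083 − 0.245)·Q = 0.245×2431 − 880.06 = -284.46
Q = -284.46 / -0.162 = 1755.9 t/h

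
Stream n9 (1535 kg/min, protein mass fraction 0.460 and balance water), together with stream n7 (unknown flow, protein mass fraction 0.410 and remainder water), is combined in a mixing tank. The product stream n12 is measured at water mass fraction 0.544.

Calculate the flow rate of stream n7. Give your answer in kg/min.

133.5 kg/min

Let n7 be the unknown flow. Total out = 1535 + n7.
water balance: 828.9 + 0.590·n7 = 0.544·(1535 + n7)
(0.590 − 0.544)·n7 = 0.544×1535 − 828.9 = 6.14
n7 = 6.14 / 0.046 = 133.48 kg/min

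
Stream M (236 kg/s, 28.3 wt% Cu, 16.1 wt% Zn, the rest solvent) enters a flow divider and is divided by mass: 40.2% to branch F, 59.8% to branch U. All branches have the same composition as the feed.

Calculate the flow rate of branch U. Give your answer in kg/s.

141.1 kg/s

Branch U flow = 0.598×236 = 141.13 kg/s.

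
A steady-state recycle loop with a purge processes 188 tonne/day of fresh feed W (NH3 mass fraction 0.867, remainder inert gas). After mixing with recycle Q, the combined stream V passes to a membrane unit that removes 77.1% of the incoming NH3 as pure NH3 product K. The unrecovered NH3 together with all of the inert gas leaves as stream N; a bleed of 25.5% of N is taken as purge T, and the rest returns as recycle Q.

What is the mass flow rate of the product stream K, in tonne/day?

151.5 tonne/day

NH3 in V: m_A = 188×0.867 + (1−0.255)·(1−0.771)·m_A, so m_A = 163/0.8294 = 196.52 tonne/day.
Product K = 0.771×196.52 = 151.52 tonne/day.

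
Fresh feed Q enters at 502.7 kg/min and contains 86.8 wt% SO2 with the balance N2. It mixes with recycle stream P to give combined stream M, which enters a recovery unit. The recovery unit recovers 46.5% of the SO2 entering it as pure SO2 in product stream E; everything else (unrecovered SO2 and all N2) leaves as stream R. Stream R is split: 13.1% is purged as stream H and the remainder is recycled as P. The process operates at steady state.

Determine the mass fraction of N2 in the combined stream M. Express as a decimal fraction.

N2 enters only via Q and leaves only via the purge: 502.7×0.132 = 0.131×(N2 in R), and the recovery unit passes all N2, so N2 in M = N2 in R = 506.54 kg/min.
SO2 in M: m_A = 502.7×0.868 + (1−0.131)·(1−0.465)·m_A, so m_A = 436.34/0.5351 = 815.47 kg/min.
M = 815.47 + 506.54 = 1322 kg/min.
N2 fraction in M = 506.54/1322 = 0.383.

0.383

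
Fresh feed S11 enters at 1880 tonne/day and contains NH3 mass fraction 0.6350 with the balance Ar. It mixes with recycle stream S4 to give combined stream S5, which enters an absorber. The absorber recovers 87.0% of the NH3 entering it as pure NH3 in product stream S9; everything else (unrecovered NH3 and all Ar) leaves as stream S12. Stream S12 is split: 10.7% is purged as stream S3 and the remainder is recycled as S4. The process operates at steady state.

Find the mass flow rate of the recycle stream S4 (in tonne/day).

5884 tonne/day

Ar enters only via S11 and leaves only via the purge: 1880×0.365 = 0.107×(Ar in S12), and the absorber passes all Ar, so Ar in S5 = Ar in S12 = 6413.1 tonne/day.
NH3 in S5: m_A = 1880×0.635 + (1−0.107)·(1−0.870)·m_A, so m_A = 1193.8/0.8839 = 1350.6 tonne/day.
S12 = (1−0.870)×1350.6 + 6413.1 = 6588.7 tonne/day.
Recycle S4 = (1−0.107)×6588.7 = 5883.7 tonne/day.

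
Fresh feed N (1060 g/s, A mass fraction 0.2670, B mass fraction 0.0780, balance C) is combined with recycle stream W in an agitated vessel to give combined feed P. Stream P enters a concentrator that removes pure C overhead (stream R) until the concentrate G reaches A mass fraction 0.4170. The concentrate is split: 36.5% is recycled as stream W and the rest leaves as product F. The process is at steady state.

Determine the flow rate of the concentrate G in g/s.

Overall A balance (none leaves overhead): A in fresh feed = A in product, i.e. 1060×0.267 = (1−0.365)·G·0.417.
G = 283.02/(0.417×0.635) = 1068.8 g/s.

1069 g/s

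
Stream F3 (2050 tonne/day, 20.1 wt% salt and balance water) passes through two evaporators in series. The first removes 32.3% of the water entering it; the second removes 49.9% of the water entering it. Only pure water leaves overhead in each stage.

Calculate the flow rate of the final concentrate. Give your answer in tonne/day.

water in feed = 2050×0.799 = 1638 tonne/day.
After stage 1: water left = (1−0.323)×1638 = 1108.9; stream total = 1520.9 tonne/day.
After stage 2: water left = (1−0.499)×1108.9 = 555.55; final concentrate = 967.6 tonne/day.

967.6 tonne/day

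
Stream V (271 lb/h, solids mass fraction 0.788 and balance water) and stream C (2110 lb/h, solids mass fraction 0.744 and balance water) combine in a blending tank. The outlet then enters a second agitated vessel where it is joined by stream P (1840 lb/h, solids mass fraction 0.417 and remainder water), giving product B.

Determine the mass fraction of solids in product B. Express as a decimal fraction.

Overall, product flow = 4221 lb/h.
solids in = 271×0.788 + 2110×0.744 + 1840×0.417 = 2550.7 lb/h.
solids fraction in B = 0.604.

0.604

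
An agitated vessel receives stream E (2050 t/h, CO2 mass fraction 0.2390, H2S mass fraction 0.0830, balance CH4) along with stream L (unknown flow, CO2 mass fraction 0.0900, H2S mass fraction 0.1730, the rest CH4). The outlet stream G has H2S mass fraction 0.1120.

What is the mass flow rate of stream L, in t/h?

Let L be the unknown flow. Total out = 2050 + L.
H2S balance: 170.15 + 0.173·L = 0.112·(2050 + L)
(0.173 − 0.112)·L = 0.112×2050 − 170.15 = 59.45
L = 59.45 / 0.061 = 974.59 t/h

974.6 t/h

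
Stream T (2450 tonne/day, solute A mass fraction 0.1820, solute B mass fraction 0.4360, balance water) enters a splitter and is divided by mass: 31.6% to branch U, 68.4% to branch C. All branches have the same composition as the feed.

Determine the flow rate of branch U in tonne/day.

774.2 tonne/day

Branch U flow = 0.316×2450 = 774.2 tonne/day.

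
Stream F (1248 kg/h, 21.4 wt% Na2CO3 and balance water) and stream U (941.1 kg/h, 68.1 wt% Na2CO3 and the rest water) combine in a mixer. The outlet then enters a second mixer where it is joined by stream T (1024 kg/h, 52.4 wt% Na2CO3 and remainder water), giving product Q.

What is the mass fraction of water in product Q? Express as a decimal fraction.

Overall, product flow = 3213.1 kg/h.
water in = 1248×0.786 + 941.1×0.319 + 1024×0.476 = 1768.6 kg/h.
water fraction in Q = 0.5504.

0.5504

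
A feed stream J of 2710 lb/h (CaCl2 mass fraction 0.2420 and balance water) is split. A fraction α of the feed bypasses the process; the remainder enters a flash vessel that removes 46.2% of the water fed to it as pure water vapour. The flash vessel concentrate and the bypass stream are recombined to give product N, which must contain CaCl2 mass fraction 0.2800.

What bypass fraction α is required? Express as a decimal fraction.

0.612

All 2710×0.242 = 655.82 lb/h of CaCl2 reaches N, so N = 655.82/0.280 = 2342.2 lb/h and vapour = 367.79 lb/h.
The evaporator receives (1−α)·2710 of feed at 0.758 water and removes 0.462 of that water:
0.462×0.758×(1−α)×2710 = 367.79
(1−α) = 367.79/949.03 = 0.3875;  α = 0.6125.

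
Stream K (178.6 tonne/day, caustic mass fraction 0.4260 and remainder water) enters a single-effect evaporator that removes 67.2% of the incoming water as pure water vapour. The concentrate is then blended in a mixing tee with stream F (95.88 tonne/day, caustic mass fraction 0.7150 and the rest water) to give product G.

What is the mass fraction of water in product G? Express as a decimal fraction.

0.2965

Vapour removed = 0.672×0.574×178.6 = 68.891 tonne/day; concentrate = 109.71 tonne/day.
water reaching the mixer = 33.625 (from concentrate) + 95.88×0.285 = 60.951 tonne/day.
Product flow = 109.71 + 95.88 = 205.59 tonne/day; water fraction = 0.2965.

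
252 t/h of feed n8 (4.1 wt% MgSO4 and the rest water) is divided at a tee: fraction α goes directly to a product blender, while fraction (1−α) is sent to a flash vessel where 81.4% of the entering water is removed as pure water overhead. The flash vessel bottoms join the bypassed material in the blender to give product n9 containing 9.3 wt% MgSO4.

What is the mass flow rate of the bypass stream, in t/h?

All 252×0.041 = 10.332 t/h of MgSO4 reaches n9, so n9 = 10.332/0.093 = 111.1 t/h and vapour = 140.9 t/h.
The evaporator receives (1−α)·252 of feed at 0.959 water and removes 0.814 of that water:
0.814×0.959×(1−α)×252 = 140.9
(1−α) = 140.9/196.72 = 0.7163;  α = 0.2837.
Bypass flow = 0.2837×252 = 71.5 t/h.

71.5 t/h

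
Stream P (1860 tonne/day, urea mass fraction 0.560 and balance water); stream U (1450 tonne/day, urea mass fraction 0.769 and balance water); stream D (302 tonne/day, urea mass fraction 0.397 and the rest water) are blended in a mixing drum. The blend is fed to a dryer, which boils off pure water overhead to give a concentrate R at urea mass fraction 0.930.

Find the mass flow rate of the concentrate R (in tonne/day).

2448 tonne/day

urea entering = 1860×0.560 + 1450×0.769 + 302×0.397 = 2276.5 tonne/day.
All urea reports to R, so R = 2276.5/0.930 = 2447.9 tonne/day.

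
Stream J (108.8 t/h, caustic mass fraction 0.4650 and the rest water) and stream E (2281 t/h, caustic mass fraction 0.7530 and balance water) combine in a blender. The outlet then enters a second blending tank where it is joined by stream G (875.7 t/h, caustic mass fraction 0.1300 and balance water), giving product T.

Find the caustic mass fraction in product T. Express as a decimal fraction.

0.5763

Overall, product flow = 3265.5 t/h.
caustic in = 108.8×0.465 + 2281×0.753 + 875.7×0.130 = 1882 t/h.
caustic fraction in T = 0.5763.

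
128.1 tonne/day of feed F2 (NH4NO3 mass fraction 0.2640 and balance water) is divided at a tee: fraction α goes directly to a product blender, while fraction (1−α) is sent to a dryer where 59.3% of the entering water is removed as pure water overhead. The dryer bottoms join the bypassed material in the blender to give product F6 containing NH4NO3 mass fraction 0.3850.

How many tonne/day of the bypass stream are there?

35.86 tonne/day

All 128.1×0.264 = 33.818 tonne/day of NH4NO3 reaches F6, so F6 = 33.818/0.385 = 87.84 tonne/day and vapour = 40.26 tonne/day.
The evaporator receives (1−α)·128.1 of feed at 0.736 water and removes 0.593 of that water:
0.593×0.736×(1−α)×128.1 = 40.26
(1−α) = 40.26/55.909 = 0.7201;  α = 0.2799.
Bypass flow = 0.2799×128.1 = 35.855 tonne/day.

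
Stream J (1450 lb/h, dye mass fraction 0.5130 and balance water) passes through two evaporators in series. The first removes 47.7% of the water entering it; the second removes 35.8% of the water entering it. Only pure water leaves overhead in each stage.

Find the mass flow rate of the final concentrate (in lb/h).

water in feed = 1450×0.487 = 706.15 lb/h.
After stage 1: water left = (1−0.477)×706.15 = 369.32; stream total = 1113.2 lb/h.
After stage 2: water left = (1−0.358)×369.32 = 237.1; final concentrate = 980.95 lb/h.

981 lb/h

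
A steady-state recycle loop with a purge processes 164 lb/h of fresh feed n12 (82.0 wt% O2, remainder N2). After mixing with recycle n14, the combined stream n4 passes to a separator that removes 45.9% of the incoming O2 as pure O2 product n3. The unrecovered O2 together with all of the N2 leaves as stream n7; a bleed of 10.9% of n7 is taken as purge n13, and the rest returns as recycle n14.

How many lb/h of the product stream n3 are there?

119.2 lb/h

O2 in n4: m_A = 164×0.820 + (1−0.109)·(1−0.459)·m_A, so m_A = 134.48/0.5180 = 259.63 lb/h.
Product n3 = 0.459×259.63 = 119.17 lb/h.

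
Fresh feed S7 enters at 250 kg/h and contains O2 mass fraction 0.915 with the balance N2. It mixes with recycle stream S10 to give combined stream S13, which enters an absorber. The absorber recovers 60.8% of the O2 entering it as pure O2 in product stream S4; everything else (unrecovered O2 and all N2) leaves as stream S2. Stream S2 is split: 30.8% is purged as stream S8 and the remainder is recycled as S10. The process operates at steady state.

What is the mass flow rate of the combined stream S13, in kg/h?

382.9 kg/h

N2 enters only via S7 and leaves only via the purge: 250×0.085 = 0.308×(N2 in S2), and the absorber passes all N2, so N2 in S13 = N2 in S2 = 68.994 kg/h.
O2 in S13: m_A = 250×0.915 + (1−0.308)·(1−0.608)·m_A, so m_A = 228.75/0.7287 = 313.9 kg/h.
S13 = 313.9 + 68.994 = 382.89 kg/h.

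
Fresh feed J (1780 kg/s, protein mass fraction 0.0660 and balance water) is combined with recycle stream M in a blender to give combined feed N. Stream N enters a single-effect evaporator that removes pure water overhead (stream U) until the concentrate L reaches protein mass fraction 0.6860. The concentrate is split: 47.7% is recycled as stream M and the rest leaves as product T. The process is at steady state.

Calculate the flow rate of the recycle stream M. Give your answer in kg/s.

156.2 kg/s

Overall protein balance (none leaves overhead): protein in fresh feed = protein in product, i.e. 1780×0.066 = (1−0.477)·L·0.686.
L = 117.48/(0.686×0.523) = 327.44 kg/s.
Recycle M = 0.477×327.44 = 156.19 kg/s.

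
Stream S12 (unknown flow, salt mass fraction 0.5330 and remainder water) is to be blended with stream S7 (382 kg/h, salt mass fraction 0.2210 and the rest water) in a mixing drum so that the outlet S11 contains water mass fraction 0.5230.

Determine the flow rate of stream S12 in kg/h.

1746 kg/h

Let S12 be the unknown flow. Total out = 382 + S12.
water balance: 297.58 + 0.467·S12 = 0.523·(382 + S12)
(0.467 − 0.523)·S12 = 0.523×382 − 297.58 = -97.792
S12 = -97.792 / -0.056 = 1746.3 kg/h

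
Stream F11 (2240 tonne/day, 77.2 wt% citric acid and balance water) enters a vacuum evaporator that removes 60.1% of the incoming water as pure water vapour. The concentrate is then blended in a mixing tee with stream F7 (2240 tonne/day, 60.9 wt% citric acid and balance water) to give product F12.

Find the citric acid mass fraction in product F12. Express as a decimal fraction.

0.741

Vapour removed = 0.601×0.228×2240 = 306.94 tonne/day; concentrate = 1933.1 tonne/day.
citric acid reaching the mixer = 1729.3 (from concentrate) + 2240×0.609 = 3093.4 tonne/day.
Product flow = 1933.1 + 2240 = 4173.1 tonne/day; citric acid fraction = 0.741.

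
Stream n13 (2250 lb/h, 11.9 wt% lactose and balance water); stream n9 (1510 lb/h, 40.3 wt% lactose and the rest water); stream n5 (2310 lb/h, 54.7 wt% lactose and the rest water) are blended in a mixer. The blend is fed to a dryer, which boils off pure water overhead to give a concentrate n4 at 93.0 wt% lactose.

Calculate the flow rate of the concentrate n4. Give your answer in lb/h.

lactose entering = 2250×0.119 + 1510×0.403 + 2310×0.547 = 2139.9 lb/h.
All lactose reports to n4, so n4 = 2139.9/0.930 = 2300.9 lb/h.

2301 lb/h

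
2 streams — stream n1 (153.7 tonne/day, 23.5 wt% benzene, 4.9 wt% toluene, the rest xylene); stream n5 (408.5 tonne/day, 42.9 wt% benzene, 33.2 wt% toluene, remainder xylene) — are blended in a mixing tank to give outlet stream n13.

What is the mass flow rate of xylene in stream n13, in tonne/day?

207.7 tonne/day

xylene out = xylene in = 153.7×0.716 + 408.5×0.239 = 207.68 tonne/day.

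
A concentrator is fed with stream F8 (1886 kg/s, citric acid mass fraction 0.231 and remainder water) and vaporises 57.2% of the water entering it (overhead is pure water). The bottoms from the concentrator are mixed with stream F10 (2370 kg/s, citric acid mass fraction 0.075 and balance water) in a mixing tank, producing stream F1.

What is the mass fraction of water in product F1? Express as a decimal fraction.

Vapour removed = 0.572×0.769×1886 = 829.59 kg/s; concentrate = 1056.4 kg/s.
water reaching the mixer = 620.74 (from concentrate) + 2370×0.925 = 2813 kg/s.
Product flow = 1056.4 + 2370 = 3426.4 kg/s; water fraction = 0.821.

0.821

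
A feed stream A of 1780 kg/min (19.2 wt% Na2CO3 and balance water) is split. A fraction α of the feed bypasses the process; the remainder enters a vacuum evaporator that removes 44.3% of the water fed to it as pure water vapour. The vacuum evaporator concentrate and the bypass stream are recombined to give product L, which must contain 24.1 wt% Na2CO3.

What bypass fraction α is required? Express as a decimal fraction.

0.432

All 1780×0.192 = 341.76 kg/min of Na2CO3 reaches L, so L = 341.76/0.241 = 1418.1 kg/min and vapour = 361.91 kg/min.
The evaporator receives (1−α)·1780 of feed at 0.808 water and removes 0.443 of that water:
0.443×0.808×(1−α)×1780 = 361.91
(1−α) = 361.91/637.14 = 0.5680;  α = 0.4320.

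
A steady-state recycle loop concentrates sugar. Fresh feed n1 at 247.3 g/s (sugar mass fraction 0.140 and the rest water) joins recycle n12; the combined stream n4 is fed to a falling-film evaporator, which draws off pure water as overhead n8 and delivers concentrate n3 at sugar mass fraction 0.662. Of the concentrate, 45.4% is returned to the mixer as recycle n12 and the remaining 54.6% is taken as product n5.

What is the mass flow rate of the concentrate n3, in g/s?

Overall sugar balance (none leaves overhead): sugar in fresh feed = sugar in product, i.e. 247.3×0.140 = (1−0.454)·n3·0.662.
n3 = 34.622/(0.662×0.546) = 95.786 g/s.

95.79 g/s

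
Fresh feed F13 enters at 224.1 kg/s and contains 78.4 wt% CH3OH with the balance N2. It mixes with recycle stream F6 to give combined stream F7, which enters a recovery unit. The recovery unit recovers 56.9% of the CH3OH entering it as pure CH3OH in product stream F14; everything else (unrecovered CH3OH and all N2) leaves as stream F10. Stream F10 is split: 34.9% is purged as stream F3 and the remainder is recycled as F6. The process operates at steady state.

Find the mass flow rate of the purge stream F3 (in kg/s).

85.14 kg/s

N2 enters only via F13 and leaves only via the purge: 224.1×0.216 = 0.349×(N2 in F10), and the recovery unit passes all N2, so N2 in F7 = N2 in F10 = 138.7 kg/s.
CH3OH in F7: m_A = 224.1×0.784 + (1−0.349)·(1−0.569)·m_A, so m_A = 175.69/0.7194 = 244.22 kg/s.
F10 = (1−0.569)×244.22 + 138.7 = 243.96 kg/s.
Purge F3 = 0.349×243.96 = 85.14 kg/s.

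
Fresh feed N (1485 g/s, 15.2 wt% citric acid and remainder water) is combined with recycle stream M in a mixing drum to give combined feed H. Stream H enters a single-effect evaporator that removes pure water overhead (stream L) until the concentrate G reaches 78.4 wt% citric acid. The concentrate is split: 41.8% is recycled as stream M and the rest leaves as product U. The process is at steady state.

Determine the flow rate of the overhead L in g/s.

1197 g/s

Overall citric acid balance (none leaves overhead): citric acid in fresh feed = citric acid in product, i.e. 1485×0.152 = (1−0.418)·G·0.784.
G = 225.72/(0.784×0.582) = 494.69 g/s.
Recycle M = 0.418×494.69 = 206.78 g/s.
Combined feed H = 1485 + 206.78 = 1691.8 g/s.
Overhead L = H − G = 1691.8 − 494.69 = 1197.1 g/s.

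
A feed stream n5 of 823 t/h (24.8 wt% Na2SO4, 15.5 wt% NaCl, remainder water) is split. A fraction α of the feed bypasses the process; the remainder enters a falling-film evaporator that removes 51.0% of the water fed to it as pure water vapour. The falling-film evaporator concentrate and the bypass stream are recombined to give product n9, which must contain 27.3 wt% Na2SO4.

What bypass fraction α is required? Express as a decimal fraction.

0.699

All 823×0.248 = 204.1 t/h of Na2SO4 reaches n9, so n9 = 204.1/0.273 = 747.63 t/h and vapour = 75.366 t/h.
The evaporator receives (1−α)·823 of feed at 0.597 water and removes 0.510 of that water:
0.510×0.597×(1−α)×823 = 75.366
(1−α) = 75.366/250.58 = 0.3008;  α = 0.6992.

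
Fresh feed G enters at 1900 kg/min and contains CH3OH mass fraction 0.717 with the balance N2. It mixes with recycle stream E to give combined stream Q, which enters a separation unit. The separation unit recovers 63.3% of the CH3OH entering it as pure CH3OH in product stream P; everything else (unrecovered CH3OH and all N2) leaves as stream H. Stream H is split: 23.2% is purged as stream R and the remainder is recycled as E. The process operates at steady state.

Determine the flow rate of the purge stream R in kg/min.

699.2 kg/min

N2 enters only via G and leaves only via the purge: 1900×0.283 = 0.232×(N2 in H), and the separation unit passes all N2, so N2 in Q = N2 in H = 2317.7 kg/min.
CH3OH in Q: m_A = 1900×0.717 + (1−0.232)·(1−0.633)·m_A, so m_A = 1362.3/0.7181 = 1897 kg/min.
H = (1−0.633)×1897 + 2317.7 = 3013.9 kg/min.
Purge R = 0.232×3013.9 = 699.22 kg/min.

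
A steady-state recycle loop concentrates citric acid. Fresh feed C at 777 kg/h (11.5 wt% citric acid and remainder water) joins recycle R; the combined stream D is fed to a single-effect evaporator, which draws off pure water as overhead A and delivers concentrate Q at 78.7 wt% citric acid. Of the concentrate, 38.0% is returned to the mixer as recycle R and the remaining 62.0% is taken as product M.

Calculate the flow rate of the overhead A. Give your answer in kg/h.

663.5 kg/h

Overall citric acid balance (none leaves overhead): citric acid in fresh feed = citric acid in product, i.e. 777×0.115 = (1−0.380)·Q·0.787.
Q = 89.355/(0.787×0.620) = 183.13 kg/h.
Recycle R = 0.380×183.13 = 69.588 kg/h.
Combined feed D = 777 + 69.588 = 846.59 kg/h.
Overhead A = D − Q = 846.59 − 183.13 = 663.46 kg/h.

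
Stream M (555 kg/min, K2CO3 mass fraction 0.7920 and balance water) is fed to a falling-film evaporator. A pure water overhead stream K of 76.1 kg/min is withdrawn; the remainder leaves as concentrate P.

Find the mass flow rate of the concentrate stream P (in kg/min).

Concentrate = 555 − 76.1 = 478.9 kg/min.

478.9 kg/min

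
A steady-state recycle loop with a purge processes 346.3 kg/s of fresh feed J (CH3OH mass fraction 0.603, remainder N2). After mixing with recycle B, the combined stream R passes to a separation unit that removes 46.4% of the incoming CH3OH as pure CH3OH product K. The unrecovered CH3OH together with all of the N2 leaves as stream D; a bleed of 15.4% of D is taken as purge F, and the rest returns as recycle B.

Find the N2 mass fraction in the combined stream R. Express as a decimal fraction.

0.700

N2 enters only via J and leaves only via the purge: 346.3×0.397 = 0.154×(N2 in D), and the separation unit passes all N2, so N2 in R = N2 in D = 892.73 kg/s.
CH3OH in R: m_A = 346.3×0.603 + (1−0.154)·(1−0.464)·m_A, so m_A = 208.82/0.5465 = 382.07 kg/s.
R = 382.07 + 892.73 = 1274.8 kg/s.
N2 fraction in R = 892.73/1274.8 = 0.700.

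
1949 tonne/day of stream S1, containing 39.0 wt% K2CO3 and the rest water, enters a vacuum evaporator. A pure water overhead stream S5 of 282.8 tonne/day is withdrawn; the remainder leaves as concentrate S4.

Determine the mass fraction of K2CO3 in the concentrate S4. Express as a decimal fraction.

0.456

K2CO3 is not removed: 1949×0.390 = 760.11 tonne/day of K2CO3 enters S4.
Concentrate = 1949 − 282.8 = 1666.2 tonne/day.
Mass fraction = 760.11/1666.2 = 0.456.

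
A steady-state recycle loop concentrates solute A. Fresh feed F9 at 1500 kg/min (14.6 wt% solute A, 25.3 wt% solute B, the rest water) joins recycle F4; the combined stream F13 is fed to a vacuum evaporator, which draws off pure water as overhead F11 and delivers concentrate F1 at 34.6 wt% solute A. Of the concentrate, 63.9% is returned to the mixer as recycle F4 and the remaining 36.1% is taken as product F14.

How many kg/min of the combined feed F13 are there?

2620 kg/min

Overall solute A balance (none leaves overhead): solute A in fresh feed = solute A in product, i.e. 1500×0.146 = (1−0.639)·F1·0.346.
F1 = 219/(0.346×0.361) = 1753.3 kg/min.
Recycle F4 = 0.639×1753.3 = 1120.4 kg/min.
Combined feed F13 = 1500 + 1120.4 = 2620.4 kg/min.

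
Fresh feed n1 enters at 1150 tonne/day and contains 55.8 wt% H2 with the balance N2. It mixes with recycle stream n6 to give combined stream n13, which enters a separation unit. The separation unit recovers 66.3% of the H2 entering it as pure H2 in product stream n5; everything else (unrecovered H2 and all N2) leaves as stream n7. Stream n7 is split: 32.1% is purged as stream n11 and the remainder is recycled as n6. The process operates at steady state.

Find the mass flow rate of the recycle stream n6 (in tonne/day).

1266 tonne/day

N2 enters only via n1 and leaves only via the purge: 1150×0.442 = 0.321×(N2 in n7), and the separation unit passes all N2, so N2 in n13 = N2 in n7 = 1583.5 tonne/day.
H2 in n13: m_A = 1150×0.558 + (1−0.321)·(1−0.663)·m_A, so m_A = 641.7/0.7712 = 832.1 tonne/day.
n7 = (1−0.663)×832.1 + 1583.5 = 1863.9 tonne/day.
Recycle n6 = (1−0.321)×1863.9 = 1265.6 tonne/day.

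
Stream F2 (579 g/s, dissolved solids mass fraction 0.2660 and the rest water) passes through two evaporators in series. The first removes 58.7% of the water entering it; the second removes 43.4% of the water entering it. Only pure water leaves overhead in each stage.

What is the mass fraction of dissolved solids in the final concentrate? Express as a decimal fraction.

water in feed = 579×0.734 = 424.99 g/s.
After stage 1: water left = (1−0.587)×424.99 = 175.52; stream total = 329.53 g/s.
After stage 2: water left = (1−0.434)×175.52 = 99.344; final concentrate = 253.36 g/s.
dissolved solids fraction = 154.01/253.36 = 0.6079.

0.6079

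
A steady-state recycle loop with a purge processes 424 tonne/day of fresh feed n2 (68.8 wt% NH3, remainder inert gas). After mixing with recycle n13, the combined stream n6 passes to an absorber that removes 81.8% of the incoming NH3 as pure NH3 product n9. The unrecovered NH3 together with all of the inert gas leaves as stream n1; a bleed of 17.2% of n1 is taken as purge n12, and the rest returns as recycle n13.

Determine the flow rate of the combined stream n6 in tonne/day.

1113 tonne/day

inert gas enters only via n2 and leaves only via the purge: 424×0.312 = 0.172×(inert gas in n1), and the absorber passes all inert gas, so inert gas in n6 = inert gas in n1 = 769.12 tonne/day.
NH3 in n6: m_A = 424×0.688 + (1−0.172)·(1−0.818)·m_A, so m_A = 291.71/0.8493 = 343.47 tonne/day.
n6 = 343.47 + 769.12 = 1112.6 tonne/day.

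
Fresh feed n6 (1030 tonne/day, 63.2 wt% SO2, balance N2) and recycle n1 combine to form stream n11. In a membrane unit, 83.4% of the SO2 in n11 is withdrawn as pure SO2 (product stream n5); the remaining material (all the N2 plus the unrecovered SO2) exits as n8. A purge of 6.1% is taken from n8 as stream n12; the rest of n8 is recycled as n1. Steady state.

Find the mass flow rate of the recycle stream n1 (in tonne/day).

N2 enters only via n6 and leaves only via the purge: 1030×0.368 = 0.061×(N2 in n8), and the membrane unit passes all N2, so N2 in n11 = N2 in n8 = 6213.8 tonne/day.
SO2 in n11: m_A = 1030×0.632 + (1−0.061)·(1−0.834)·m_A, so m_A = 650.96/0.8441 = 771.16 tonne/day.
n8 = (1−0.834)×771.16 + 6213.8 = 6341.8 tonne/day.
Recycle n1 = (1−0.061)×6341.8 = 5954.9 tonne/day.

5955 tonne/day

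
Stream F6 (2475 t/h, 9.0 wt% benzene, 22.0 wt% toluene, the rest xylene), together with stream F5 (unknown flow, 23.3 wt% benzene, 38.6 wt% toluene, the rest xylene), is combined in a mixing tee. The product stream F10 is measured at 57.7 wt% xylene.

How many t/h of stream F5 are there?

Let F5 be the unknown flow. Total out = 2475 + F5.
xylene balance: 1707.7 + 0.381·F5 = 0.577·(2475 + F5)
(0.381 − 0.577)·F5 = 0.577×2475 − 1707.7 = -279.67
F5 = -279.67 / -0.196 = 1426.9 t/h

1427 t/h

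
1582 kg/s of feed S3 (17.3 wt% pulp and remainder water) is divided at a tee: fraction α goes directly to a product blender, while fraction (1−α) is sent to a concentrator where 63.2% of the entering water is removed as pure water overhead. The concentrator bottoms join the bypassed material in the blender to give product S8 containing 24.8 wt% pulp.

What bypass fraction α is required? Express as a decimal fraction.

0.421

All 1582×0.173 = 273.69 kg/s of pulp reaches S8, so S8 = 273.69/0.248 = 1103.6 kg/s and vapour = 478.43 kg/s.
The evaporator receives (1−α)·1582 of feed at 0.827 water and removes 0.632 of that water:
0.632×0.827×(1−α)×1582 = 478.43
(1−α) = 478.43/826.85 = 0.5786;  α = 0.4214.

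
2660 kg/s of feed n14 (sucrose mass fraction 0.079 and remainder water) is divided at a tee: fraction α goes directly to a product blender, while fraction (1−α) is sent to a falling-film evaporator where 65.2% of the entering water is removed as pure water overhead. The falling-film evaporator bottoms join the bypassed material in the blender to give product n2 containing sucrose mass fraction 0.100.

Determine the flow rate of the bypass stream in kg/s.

1730 kg/s

All 2660×0.079 = 210.14 kg/s of sucrose reaches n2, so n2 = 210.14/0.100 = 2101.4 kg/s and vapour = 558.6 kg/s.
The evaporator receives (1−α)·2660 of feed at 0.921 water and removes 0.652 of that water:
0.652×0.921×(1−α)×2660 = 558.6
(1−α) = 558.6/1597.3 = 0.3497;  α = 0.6503.
Bypass flow = 0.6503×2660 = 1729.8 kg/s.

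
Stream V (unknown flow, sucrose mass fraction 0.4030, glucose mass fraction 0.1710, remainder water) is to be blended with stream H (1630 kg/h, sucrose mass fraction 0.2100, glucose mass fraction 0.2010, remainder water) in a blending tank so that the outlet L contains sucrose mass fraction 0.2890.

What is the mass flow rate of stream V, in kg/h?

Let V be the unknown flow. Total out = 1630 + V.
sucrose balance: 342.3 + 0.403·V = 0.289·(1630 + V)
(0.403 − 0.289)·V = 0.289×1630 − 342.3 = 128.77
V = 128.77 / 0.114 = 1129.6 kg/h

1130 kg/h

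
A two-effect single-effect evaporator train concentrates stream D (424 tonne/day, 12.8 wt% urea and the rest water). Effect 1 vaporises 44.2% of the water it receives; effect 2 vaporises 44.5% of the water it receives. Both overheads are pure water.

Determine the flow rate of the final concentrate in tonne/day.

168.8 tonne/day

water in feed = 424×0.872 = 369.73 tonne/day.
After stage 1: water left = (1−0.442)×369.73 = 206.31; stream total = 260.58 tonne/day.
After stage 2: water left = (1−0.445)×206.31 = 114.5; final concentrate = 168.77 tonne/day.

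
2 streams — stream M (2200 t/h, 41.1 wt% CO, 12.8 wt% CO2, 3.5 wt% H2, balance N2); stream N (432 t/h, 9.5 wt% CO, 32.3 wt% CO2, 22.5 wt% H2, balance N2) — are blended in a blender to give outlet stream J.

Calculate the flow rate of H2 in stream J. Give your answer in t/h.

H2 out = H2 in = 2200×0.035 + 432×0.225 = 174.2 t/h.

174.2 t/h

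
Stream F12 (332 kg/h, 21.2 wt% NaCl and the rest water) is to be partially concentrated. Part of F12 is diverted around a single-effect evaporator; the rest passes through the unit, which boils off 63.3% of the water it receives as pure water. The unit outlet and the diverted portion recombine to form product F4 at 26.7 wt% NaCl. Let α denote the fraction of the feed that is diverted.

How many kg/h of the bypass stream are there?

194.9 kg/h

All 332×0.212 = 70.384 kg/h of NaCl reaches F4, so F4 = 70.384/0.267 = 263.61 kg/h and vapour = 68.39 kg/h.
The evaporator receives (1−α)·332 of feed at 0.788 water and removes 0.633 of that water:
0.633×0.788×(1−α)×332 = 68.39
(1−α) = 68.39/165.6 = 0.4130;  α = 0.5870.
Bypass flow = 0.5870×332 = 194.89 kg/h.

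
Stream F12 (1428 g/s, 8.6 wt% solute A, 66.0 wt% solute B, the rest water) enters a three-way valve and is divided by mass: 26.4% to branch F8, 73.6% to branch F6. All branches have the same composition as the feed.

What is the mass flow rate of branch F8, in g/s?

377 g/s

Branch F8 flow = 0.264×1428 = 376.99 g/s.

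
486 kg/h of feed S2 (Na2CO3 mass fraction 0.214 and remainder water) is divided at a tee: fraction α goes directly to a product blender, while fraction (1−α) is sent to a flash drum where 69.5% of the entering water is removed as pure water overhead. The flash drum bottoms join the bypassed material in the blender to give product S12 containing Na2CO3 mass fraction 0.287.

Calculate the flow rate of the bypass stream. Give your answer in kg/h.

All 486×0.214 = 104 kg/h of Na2CO3 reaches S12, so S12 = 104/0.287 = 362.38 kg/h and vapour = 123.62 kg/h.
The evaporator receives (1−α)·486 of feed at 0.786 water and removes 0.695 of that water:
0.695×0.786×(1−α)×486 = 123.62
(1−α) = 123.62/265.49 = 0.4656;  α = 0.5344.
Bypass flow = 0.5344×486 = 259.71 kg/h.

259.7 kg/h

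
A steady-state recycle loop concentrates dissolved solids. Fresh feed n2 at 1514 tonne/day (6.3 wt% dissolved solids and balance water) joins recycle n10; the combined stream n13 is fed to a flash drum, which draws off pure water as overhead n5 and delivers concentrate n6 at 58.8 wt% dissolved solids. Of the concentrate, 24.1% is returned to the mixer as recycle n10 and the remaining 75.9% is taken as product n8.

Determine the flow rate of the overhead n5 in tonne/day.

1352 tonne/day

Overall dissolved solids balance (none leaves overhead): dissolved solids in fresh feed = dissolved solids in product, i.e. 1514×0.063 = (1−0.241)·n6·0.588.
n6 = 95.382/(0.588×0.759) = 213.72 tonne/day.
Recycle n10 = 0.241×213.72 = 51.507 tonne/day.
Combined feed n13 = 1514 + 51.507 = 1565.5 tonne/day.
Overhead n5 = n13 − n6 = 1565.5 − 213.72 = 1351.8 tonne/day.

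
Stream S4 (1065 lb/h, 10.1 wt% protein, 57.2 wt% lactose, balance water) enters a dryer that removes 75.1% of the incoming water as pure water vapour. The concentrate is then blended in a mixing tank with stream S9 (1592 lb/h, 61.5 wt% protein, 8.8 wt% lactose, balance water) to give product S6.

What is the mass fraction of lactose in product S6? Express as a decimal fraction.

0.313

Vapour removed = 0.751×0.327×1065 = 261.54 lb/h; concentrate = 803.46 lb/h.
lactose reaching the mixer = 609.18 (from concentrate) + 1592×0.088 = 749.28 lb/h.
Product flow = 803.46 + 1592 = 2395.5 lb/h; lactose fraction = 0.313.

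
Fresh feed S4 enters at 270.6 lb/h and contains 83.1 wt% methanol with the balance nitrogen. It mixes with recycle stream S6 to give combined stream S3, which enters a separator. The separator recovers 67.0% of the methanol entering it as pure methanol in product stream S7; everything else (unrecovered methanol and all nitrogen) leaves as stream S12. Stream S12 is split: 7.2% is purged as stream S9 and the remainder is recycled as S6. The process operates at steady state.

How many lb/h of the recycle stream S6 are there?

688.7 lb/h

nitrogen enters only via S4 and leaves only via the purge: 270.6×0.169 = 0.072×(nitrogen in S12), and the separator passes all nitrogen, so nitrogen in S3 = nitrogen in S12 = 635.16 lb/h.
methanol in S3: m_A = 270.6×0.831 + (1−0.072)·(1−0.670)·m_A, so m_A = 224.87/0.6938 = 324.13 lb/h.
S12 = (1−0.670)×324.13 + 635.16 = 742.12 lb/h.
Recycle S6 = (1−0.072)×742.12 = 688.69 lb/h.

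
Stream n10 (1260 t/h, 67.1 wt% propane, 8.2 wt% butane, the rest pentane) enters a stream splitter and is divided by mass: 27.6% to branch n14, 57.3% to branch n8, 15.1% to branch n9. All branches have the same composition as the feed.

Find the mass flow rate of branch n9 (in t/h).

Branch n9 flow = 0.151×1260 = 190.26 t/h.

190.3 t/h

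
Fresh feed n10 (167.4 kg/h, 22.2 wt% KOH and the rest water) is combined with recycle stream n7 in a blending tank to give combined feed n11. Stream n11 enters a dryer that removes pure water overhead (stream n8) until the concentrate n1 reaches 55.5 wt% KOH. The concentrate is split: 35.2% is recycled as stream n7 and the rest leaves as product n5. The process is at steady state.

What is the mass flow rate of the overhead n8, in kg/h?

100.4 kg/h

Overall KOH balance (none leaves overhead): KOH in fresh feed = KOH in product, i.e. 167.4×0.222 = (1−0.352)·n1·0.555.
n1 = 37.163/(0.555×0.648) = 103.33 kg/h.
Recycle n7 = 0.352×103.33 = 36.373 kg/h.
Combined feed n11 = 167.4 + 36.373 = 203.77 kg/h.
Overhead n8 = n11 − n1 = 203.77 − 103.33 = 100.44 kg/h.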